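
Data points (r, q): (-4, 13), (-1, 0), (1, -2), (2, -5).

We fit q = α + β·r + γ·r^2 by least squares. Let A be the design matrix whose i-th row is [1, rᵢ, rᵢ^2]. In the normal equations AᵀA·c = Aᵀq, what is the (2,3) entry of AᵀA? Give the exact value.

Row 2 ↔ basis r, column 3 ↔ basis r^2, so (AᵀA)_{2,3} = Σᵢ (r)·(r^2) = (-4)·(16) + (-1)·(1) + (1)·(1) + (2)·(4) = -56.

-56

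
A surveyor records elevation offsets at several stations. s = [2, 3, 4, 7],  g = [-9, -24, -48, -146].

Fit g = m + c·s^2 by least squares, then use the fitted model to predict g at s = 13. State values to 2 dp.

From the data, Σ1 = 4, Σs^2 = 78, Σs^2·s^2 = 2754.
And Σg = -227, Σs^2·g = -8174.
Δ = 4·2754 − 78² = 4932.
m = ((-227)·2754 − 78·(-8174))/4932 = 2069/822; c = (4·(-8174) − 78·(-227))/4932 = -7495/2466.
At s = 13: ĝ = (2069/822)·(1) + (-7495/2466)·(169) = -630224/1233.

ĝ = -511.13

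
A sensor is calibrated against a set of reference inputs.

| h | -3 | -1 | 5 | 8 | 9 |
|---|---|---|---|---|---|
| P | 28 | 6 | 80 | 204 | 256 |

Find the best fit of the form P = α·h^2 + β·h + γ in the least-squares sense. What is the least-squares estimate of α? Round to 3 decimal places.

α = 3.103

Entries of MᵀM: Σh^2·h^2 = 11364, Σh^2·h = 1338, Σh^2 = 180, Σh·h = 180, Σh = 18, Σ1 = 5.
Moment sums: Σh^2·P = 36050, Σh·P = 4246, ΣP = 574.
So MᵀM·[α, β, γ]ᵀ = MᵀP: [[11364, 1338, 180]; [1338, 180, 18]; [180, 18, 5]]·[α, β, γ]ᵀ = [36050, 4246, 574]ᵀ.
Solving the 3×3 system (Gaussian elimination) gives α = 111893/36057, β = 12011/36057, γ = 3236/1717.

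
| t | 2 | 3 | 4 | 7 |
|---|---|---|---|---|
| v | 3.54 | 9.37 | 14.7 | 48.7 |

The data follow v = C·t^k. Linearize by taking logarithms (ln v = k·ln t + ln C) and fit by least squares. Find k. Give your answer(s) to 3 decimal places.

k = 2.062

Taking logs, ln v = k·ln t + ln C, so regress ln v on ln t.
AᵀA = [[7.3958, 5.1240]; [5.1240, 4]], rhs = [14.6217, 10.0752]ᵀ  (here Σln t = 5.1240, Σ(ln t)² = 7.3958, Σln v = 10.0752, Σln t·ln v = 14.6217).
Slope k = (n·Σln t·ln v − Σln t·Σln v)/(n·Σ(ln t)² − (Σln t)²) = (4·14.6217 − 5.1240·10.0752)/3.3281 = 2.06185; ln C = (Σln v − k·Σln t)/n = -0.12242.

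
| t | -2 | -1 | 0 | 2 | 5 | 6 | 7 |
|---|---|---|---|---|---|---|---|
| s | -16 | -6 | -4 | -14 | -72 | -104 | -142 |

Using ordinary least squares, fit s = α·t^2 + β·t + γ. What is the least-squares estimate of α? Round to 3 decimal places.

MᵀM·[α, β, γ]ᵀ = Mᵀs reads: 4355·α + 683·β + 119·γ = -12628;  683·α + 119·β + 17·γ = -1968;  119·α + 17·β + 7·γ = -358.
(Σt^2·t^2 = 4355, Σt^2·t = 683, Σt^2 = 119, Σt·t = 119, Σt = 17, Σ1 = 7, Σt^2·s = -12628, Σt·s = -1968, Σs = -358.)
Row-reducing yields α = -132247/45489, β = 27439/45489, γ = -48292/15163.

α = -2.907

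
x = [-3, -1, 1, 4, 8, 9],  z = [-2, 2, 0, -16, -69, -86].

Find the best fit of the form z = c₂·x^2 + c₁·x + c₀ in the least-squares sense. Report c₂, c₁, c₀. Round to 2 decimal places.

c₂ = -0.97, c₁ = -1.11, c₀ = 2.74

MᵀM·[c₂, c₁, c₀]ᵀ = Mᵀz reads: 10996·c₂ + 1278·c₁ + 172·c₀ = -11654;  1278·c₂ + 172·c₁ + 18·c₀ = -1386;  172·c₂ + 18·c₁ + 6·c₀ = -171.
(Σx^2·x^2 = 10996, Σx^2·x = 1278, Σx^2 = 172, Σx·x = 172, Σx = 18, Σ1 = 6, Σx^2·z = -11654, Σx·z = -1386, Σz = -171.)
Inverting the 3×3 Gram matrix, [c₂, c₁, c₀]ᵀ = [-197265/202598, -112509/101299, 555941/202598]ᵀ.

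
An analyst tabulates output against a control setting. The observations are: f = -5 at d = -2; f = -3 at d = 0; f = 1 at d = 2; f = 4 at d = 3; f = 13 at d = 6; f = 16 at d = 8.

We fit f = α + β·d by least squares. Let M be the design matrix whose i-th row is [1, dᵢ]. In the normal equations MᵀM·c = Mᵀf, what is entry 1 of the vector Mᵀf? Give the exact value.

26

Entry 1 ↔ basis 1, so (Mᵀf)_{1} = Σᵢ fᵢ = (1)·(-5) + (1)·(-3) + (1)·(1) + (1)·(4) + (1)·(13) + (1)·(16) = 26.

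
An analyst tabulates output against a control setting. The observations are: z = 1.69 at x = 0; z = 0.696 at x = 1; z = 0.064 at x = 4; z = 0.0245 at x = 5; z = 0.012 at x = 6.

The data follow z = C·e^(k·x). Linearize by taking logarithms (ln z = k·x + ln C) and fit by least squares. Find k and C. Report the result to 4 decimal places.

k = -0.8262, C = 1.6488

Linearized form: ln z = k·x + ln C. From the 5 transformed points,
Σx = 16.0000, Σ(x)² = 78.0000, Σln z = -10.7185, Σx·ln z = -56.4404.
Equations: 78.0000·k + 16.0000·ln C = -56.4404;  16.0000·k + 5·ln C = -10.7185.
Solving (det = 134.0000): k = -0.82617, ln C = 0.50004, so C = exp(0.50004) = 1.64878.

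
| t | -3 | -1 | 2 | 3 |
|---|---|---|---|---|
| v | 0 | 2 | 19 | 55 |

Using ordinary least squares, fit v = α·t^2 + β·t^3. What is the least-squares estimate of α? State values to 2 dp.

α = 3.03

Setting ∂/∂α … = 0 gives: 179·α + 31·β = 573;  31·α + 1523·β = 1635.
(Σt^2·t^2 = 179, Σt^2·t^3 = 31, Σt^3·t^3 = 1523, Σt^2·v = 573, Σt^3·v = 1635.)
Eliminating β: 1523·(row 1) − 31·(row 2) gives 271656·α = 1523·573 − 31·1635 = 821994, so α = 136999/45276.
Then β = (1635 − 31·(136999/45276))/1523 = 45817/45276.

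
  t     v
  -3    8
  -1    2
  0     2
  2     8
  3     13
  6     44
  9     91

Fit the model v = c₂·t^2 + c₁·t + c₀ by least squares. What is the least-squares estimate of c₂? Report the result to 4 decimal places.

Normal-equation sums: Σt^2·t^2 = 8036, Σt^2·t = 952, Σt^2 = 140, Σt·t = 140, Σt = 16, Σ1 = 7.
Right-hand side: Σt^2·v = 9178, Σt·v = 1112, Σv = 168.
XᵀX·[c₂, c₁, c₀]ᵀ = Xᵀv becomes [[8036, 952, 140]; [952, 140, 16]; [140, 16, 7]]·[c₂, c₁, c₀]ᵀ = [9178, 1112, 168]ᵀ.
Row-reducing yields c₂ = 41315/41454, c₁ = 2809/2961, c₀ = 1874/987.

c₂ = 0.9966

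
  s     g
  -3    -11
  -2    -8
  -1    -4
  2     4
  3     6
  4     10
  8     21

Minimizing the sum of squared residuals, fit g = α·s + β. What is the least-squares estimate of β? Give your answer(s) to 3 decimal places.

The normal equations are: 107·α + 11·β = 287;  11·α + 7·β = 18.
(Σs·s = 107, Σs = 11, Σ1 = 7, Σs·g = 287, Σg = 18.)
det = 107·7 − 11² = 628.
α = (287·7 − 11·18)/628 = 1811/628; β = (107·18 − 11·287)/628 = -1231/628.

β = -1.960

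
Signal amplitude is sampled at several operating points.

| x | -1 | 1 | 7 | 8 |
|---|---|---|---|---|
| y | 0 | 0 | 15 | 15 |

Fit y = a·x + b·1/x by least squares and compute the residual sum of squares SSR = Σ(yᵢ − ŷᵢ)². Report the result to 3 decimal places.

SSR = 2.137

From the data, Σx·x = 115, Σx·1/x = 4, Σ1/x·1/x = 6385/3136.
And Σx·y = 225, Σ1/x·y = 225/56.
MᵀM·[a, b]ᵀ = Mᵀy becomes [[115, 4]; [4, 6385/3136]]·[a, b]ᵀ = [225, 225/56]ᵀ.
det = 115·(6385/3136) − 4² = 684099/3136.
a = (225·(6385/3136) − 4·(225/56))/(684099/3136) = 154025/76011; b = (115·(225/56) − 4·225)/(684099/3136) = -152600/76011.
Residuals: 475/25337, -475/25337, 27930/25337, -24320/25337; SSR = 54150/25337.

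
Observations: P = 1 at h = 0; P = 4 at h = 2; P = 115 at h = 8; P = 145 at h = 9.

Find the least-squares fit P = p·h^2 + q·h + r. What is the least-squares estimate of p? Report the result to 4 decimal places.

The normal system XᵀX·[p, q, r]ᵀ = XᵀP is [[10673, 1249, 149]; [1249, 149, 19]; [149, 19, 4]]·[p, q, r]ᵀ = [19121, 2233, 265]ᵀ.
Inverting the 3×3 Gram matrix, [p, q, r]ᵀ = [179/89, -866/445, 256/445]ᵀ.

p = 2.0112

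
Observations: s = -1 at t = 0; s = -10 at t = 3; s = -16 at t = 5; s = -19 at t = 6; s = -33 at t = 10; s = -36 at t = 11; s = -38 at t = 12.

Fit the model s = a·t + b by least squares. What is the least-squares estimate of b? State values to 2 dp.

b = -0.57

Entries of AᵀA: Σt·t = 435, Σt = 47, Σ1 = 7.
For Aᵀs: Σt·s = -1406, Σs = -153.
So AᵀA·[a, b]ᵀ = Aᵀs: [[435, 47]; [47, 7]]·[a, b]ᵀ = [-1406, -153]ᵀ.
Δ = 435·7 − 47² = 836.
a = ((-1406)·7 − 47·(-153))/836 = -241/76; b = (435·(-153) − 47·(-1406))/836 = -43/76.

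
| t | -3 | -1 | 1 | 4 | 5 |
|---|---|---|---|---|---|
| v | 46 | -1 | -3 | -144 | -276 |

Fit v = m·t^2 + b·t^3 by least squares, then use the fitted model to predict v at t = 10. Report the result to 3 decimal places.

Forming AᵀA = [[964, 3906]; [3906, 20452]] and Aᵀv = [-8794, -44960]ᵀ gives AᵀA·[m, b]ᵀ = Aᵀv.
Eliminating b: 20452·(row 1) − 3906·(row 2) gives 4458892·m = 20452·(-8794) − 3906·(-44960) = -4241128, so m = -1060282/1114723.
Then b = ((-44960) − 3906·(-1060282/1114723))/20452 = -2248019/1114723.
At t = 10: v̂ = (-1060282/1114723)·(100) + (-2248019/1114723)·(1000) = -2354047200/1114723.

v̂ = -2111.778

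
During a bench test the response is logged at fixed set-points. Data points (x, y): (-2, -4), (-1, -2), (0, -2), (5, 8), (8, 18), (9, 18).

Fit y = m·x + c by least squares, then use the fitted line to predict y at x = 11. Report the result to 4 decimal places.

Normal-equation sums: Σx·x = 175, Σx = 19, Σ1 = 6.
Right-hand side: Σx·y = 356, Σy = 36.
Normal equations: [[175, 19]; [19, 6]]·[m, c]ᵀ = [356, 36]ᵀ.
Δ = 175·6 − 19² = 689.
m = (356·6 − 19·36)/689 = 1452/689; c = (175·36 − 19·356)/689 = -464/689.
At x = 11: ŷ = (1452/689)·(11) + (-464/689)·(1) = 15508/689.

ŷ = 22.5080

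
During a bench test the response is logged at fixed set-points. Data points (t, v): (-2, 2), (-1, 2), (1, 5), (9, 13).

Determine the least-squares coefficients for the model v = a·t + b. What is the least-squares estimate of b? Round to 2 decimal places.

With design matrix X, XᵀX = [[87, 7]; [7, 4]] and Xᵀv = [116, 22]ᵀ.
Eliminating b: 4·(row 1) − 7·(row 2) gives 299·a = 4·116 − 7·22 = 310, so a = 310/299.
Then b = (22 − 7·(310/299))/4 = 1102/299.

b = 3.69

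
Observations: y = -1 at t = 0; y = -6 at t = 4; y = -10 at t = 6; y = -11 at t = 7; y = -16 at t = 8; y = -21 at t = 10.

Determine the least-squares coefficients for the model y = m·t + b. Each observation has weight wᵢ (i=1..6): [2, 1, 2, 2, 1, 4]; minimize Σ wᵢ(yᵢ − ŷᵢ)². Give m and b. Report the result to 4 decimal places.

m = -2.0350, b = 0.7273

Compute the Gram sums: Σwᵢ·t·t = 650, Σwᵢ·t = 78, Σwᵢ·1 = 12.
Right-hand side: Σwᵢ·t·y = -1266, Σwᵢ·y = -150.
XᵀWX·[m, b]ᵀ = XᵀWy becomes [[650, 78]; [78, 12]]·[m, b]ᵀ = [-1266, -150]ᵀ.
det = 650·12 − 78² = 1716.
m = ((-1266)·12 − 78·(-150))/1716 = -291/143; b = (650·(-150) − 78·(-1266))/1716 = 8/11.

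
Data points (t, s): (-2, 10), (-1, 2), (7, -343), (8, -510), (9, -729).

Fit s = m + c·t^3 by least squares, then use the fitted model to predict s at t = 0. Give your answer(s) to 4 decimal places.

The normal system MᵀM·[m, c]ᵀ = Mᵀs is [[5, 1575]; [1575, 911299]]·[m, c]ᵀ = [-1570, -910292]ᵀ.
Eliminating c: 911299·(row 1) − 1575·(row 2) gives 2075870·m = 911299·(-1570) − 1575·(-910292) = 2970470, so m = 297047/207587.
Then c = ((-910292) − 1575·(297047/207587))/911299 = -207871/207587.
At t = 0: ŝ = (297047/207587)·(1) + (-207871/207587)·(0) = 297047/207587.

ŝ = 1.4310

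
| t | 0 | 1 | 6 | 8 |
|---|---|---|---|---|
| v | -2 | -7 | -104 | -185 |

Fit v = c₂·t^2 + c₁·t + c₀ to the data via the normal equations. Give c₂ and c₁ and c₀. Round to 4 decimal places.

c₂ = -2.8652, c₁ = 0.2247, c₀ = -2.9949

The normal system AᵀA·[c₂, c₁, c₀]ᵀ = Aᵀv is [[5393, 729, 101]; [729, 101, 15]; [101, 15, 4]]·[c₂, c₁, c₀]ᵀ = [-15591, -2111, -298]ᵀ.
Solving the 3×3 system (Gaussian elimination) gives c₂ = -26005/9076, c₁ = 2039/9076, c₀ = -13591/4538.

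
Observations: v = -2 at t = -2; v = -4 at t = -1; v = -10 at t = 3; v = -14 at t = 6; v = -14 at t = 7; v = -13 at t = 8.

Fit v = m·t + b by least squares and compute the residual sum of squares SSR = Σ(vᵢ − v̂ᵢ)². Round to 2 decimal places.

The normal equations are: 163·m + 21·b = -308;  21·m + 6·b = -57.
(Σt·t = 163, Σt = 21, Σ1 = 6, Σt·v = -308, Σv = -57.)
Δ = 163·6 − 21² = 537.
m = ((-308)·6 − 21·(-57))/537 = -217/179; b = (163·(-57) − 21·(-308))/537 = -941/179.
Residuals: 149/179, 8/179, -198/179, -263/179, -46/179, 350/179; SSR = 1426/179.

SSR = 7.97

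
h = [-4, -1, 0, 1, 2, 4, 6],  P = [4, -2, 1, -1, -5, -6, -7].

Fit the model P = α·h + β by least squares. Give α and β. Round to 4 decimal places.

α = -1.1211, β = -1.0044

AᵀA·[α, β]ᵀ = AᵀP reads: 74·α + 8·β = -91;  8·α + 7·β = -16.
det = 74·7 − 8² = 454.
α = ((-91)·7 − 8·(-16))/454 = -509/454; β = (74·(-16) − 8·(-91))/454 = -228/227.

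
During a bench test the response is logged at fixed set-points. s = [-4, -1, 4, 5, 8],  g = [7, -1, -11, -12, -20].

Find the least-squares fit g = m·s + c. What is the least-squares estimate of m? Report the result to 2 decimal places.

Entries of XᵀX: Σs·s = 122, Σs = 12, Σ1 = 5.
Moment sums: Σs·g = -291, Σg = -37.
Δ = 122·5 − 12² = 466.
m = ((-291)·5 − 12·(-37))/466 = -1011/466; c = (122·(-37) − 12·(-291))/466 = -511/233.

m = -2.17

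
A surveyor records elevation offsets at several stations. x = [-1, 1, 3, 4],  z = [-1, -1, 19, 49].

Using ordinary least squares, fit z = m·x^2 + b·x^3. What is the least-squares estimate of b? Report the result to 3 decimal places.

The normal equations are: 339·m + 1267·b = 953;  1267·m + 4827·b = 3649.
(Σx^2·x^2 = 339, Σx^2·x^3 = 1267, Σx^3·x^3 = 4827, Σx^2·z = 953, Σx^3·z = 3649.)
Eliminating b: 4827·(row 1) − 1267·(row 2) gives 31064·m = 4827·953 − 1267·3649 = -23152, so m = -2894/3883.
Then b = (3649 − 1267·(-2894/3883))/4827 = 3695/3883.

b = 0.952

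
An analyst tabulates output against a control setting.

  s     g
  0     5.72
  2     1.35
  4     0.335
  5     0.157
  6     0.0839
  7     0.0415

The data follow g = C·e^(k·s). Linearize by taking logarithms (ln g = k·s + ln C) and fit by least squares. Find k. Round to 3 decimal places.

k = -0.704

With ln gᵢ as the transformed response and sᵢ as the regressor:
Over the data: Σs = 24.0000, Σ(s)² = 130.0000, Σln g = -6.5613, Σs·ln g = -50.1750.
Normal system: [[130.0000, 24.0000]; [24.0000, 6]]·[k, ln C]ᵀ = [-50.1750, -6.5613]ᵀ.
Slope k = (n·Σs·ln g − Σs·Σln g)/(n·Σ(s)² − (Σs)²) = (6·-50.1750 − 24.0000·-6.5613)/204.0000 = -0.70382; ln C = (Σln g − k·Σs)/n = 1.72176.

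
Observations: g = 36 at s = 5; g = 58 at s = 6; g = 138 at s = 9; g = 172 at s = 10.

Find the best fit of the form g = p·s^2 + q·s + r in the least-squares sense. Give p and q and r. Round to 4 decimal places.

p = 1.5000, q = 4.5588, r = -23.9412

The normal system MᵀM·[p, q, r]ᵀ = Mᵀg is [[18482, 2070, 242]; [2070, 242, 30]; [242, 30, 4]]·[p, q, r]ᵀ = [31366, 3490, 404]ᵀ.
Inverting the 3×3 Gram matrix, [p, q, r]ᵀ = [3/2, 155/34, -407/17]ᵀ.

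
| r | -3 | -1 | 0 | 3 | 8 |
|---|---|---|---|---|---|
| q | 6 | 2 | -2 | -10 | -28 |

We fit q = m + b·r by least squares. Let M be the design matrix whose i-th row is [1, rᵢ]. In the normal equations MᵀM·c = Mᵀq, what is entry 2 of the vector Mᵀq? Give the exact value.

Entry 2 ↔ basis r, so (Mᵀq)_{2} = Σᵢ (r)·qᵢ = (-3)·(6) + (-1)·(2) + (0)·(-2) + (3)·(-10) + (8)·(-28) = -274.

-274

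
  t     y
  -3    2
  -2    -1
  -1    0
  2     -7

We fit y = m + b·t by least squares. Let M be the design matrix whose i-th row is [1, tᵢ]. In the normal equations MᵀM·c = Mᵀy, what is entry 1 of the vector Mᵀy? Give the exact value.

-6

Entry 1 ↔ basis 1, so (Mᵀy)_{1} = Σᵢ yᵢ = (1)·(2) + (1)·(-1) + (1)·(0) + (1)·(-7) = -6.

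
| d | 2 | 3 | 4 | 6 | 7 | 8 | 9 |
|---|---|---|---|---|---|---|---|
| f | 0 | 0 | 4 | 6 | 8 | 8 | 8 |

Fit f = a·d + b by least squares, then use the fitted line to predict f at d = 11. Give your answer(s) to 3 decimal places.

Normal-equation sums: Σd·d = 259, Σd = 39, Σ1 = 7.
For Mᵀf: Σd·f = 244, Σf = 34.
det = 259·7 − 39² = 292.
a = (244·7 − 39·34)/292 = 191/146; b = (259·34 − 39·244)/292 = -355/146.
At d = 11: f̂ = (191/146)·(11) + (-355/146)·(1) = 873/73.

f̂ = 11.959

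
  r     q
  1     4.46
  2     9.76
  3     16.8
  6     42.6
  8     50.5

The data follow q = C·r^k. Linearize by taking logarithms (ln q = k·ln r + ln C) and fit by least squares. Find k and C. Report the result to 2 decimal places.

Taking logs, ln q = k·ln r + ln C, so regress ln q on ln r.
XᵀX = [[9.2219, 5.6630]; [5.6630, 5]], rhs = [19.5567, 14.2686]ᵀ  (here Σln r = 5.6630, Σ(ln r)² = 9.2219, Σln q = 14.2686, Σln r·ln q = 19.5567).
Slope k = (n·Σln r·ln q − Σln r·Σln q)/(n·Σ(ln r)² − (Σln r)²) = (5·19.5567 − 5.6630·14.2686)/14.0403 = 1.20944; ln C = (Σln q − k·Σln r)/n = 1.48393, so C = exp(1.48393) = 4.41024.

k = 1.21, C = 4.41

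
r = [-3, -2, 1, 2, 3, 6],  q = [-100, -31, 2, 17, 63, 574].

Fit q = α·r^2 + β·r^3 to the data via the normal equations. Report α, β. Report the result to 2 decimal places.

α = -2.03, β = 3.00

Forming XᵀX = [[1491, 7777]; [7777, 48243]] and Xᵀq = [20277, 128771]ᵀ gives XᵀX·[α, β]ᵀ = Xᵀq.
Eliminating β: 48243·(row 1) − 7777·(row 2) gives 11448584·α = 48243·20277 − 7777·128771 = -23228756, so α = -5807189/2862146.
Then β = (128771 − 7777·(-5807189/2862146))/48243 = 1225119/408878.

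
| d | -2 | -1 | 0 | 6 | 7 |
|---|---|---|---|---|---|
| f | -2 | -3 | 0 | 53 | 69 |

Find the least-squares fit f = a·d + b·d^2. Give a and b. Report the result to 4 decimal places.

a = 3.0860, b = 0.9641

Entries of XᵀX: Σd·d = 90, Σd·d^2 = 550, Σd^2·d^2 = 3714.
Right-hand side: Σd·f = 808, Σd^2·f = 5278.
So XᵀX·[a, b]ᵀ = Xᵀf: [[90, 550]; [550, 3714]]·[a, b]ᵀ = [808, 5278]ᵀ.
Eliminating b: 3714·(row 1) − 550·(row 2) gives 31760·a = 3714·808 − 550·5278 = 98012, so a = 24503/7940.
Then b = (5278 − 550·(24503/7940))/3714 = 1531/1588.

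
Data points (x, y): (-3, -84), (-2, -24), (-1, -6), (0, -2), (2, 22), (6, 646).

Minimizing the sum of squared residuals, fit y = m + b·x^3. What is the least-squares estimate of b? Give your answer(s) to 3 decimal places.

The normal equations are: 6·m + 188·b = 552;  188·m + 47514·b = 142178.
(Σ1 = 6, Σx^3 = 188, Σx^3·x^3 = 47514, Σy = 552, Σx^3·y = 142178.)
Eliminating b: 47514·(row 1) − 188·(row 2) gives 249740·m = 47514·552 − 188·142178 = -501736, so m = -125434/62435.
Then b = (142178 − 188·(-125434/62435))/47514 = 187323/62435.

b = 3.000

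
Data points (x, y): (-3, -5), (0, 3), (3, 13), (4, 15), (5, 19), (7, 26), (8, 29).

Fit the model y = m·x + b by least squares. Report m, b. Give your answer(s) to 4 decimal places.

Setting ∂/∂m … = 0 gives: 172·m + 24·b = 623;  24·m + 7·b = 100.
Eliminating b: 7·(row 1) − 24·(row 2) gives 628·m = 7·623 − 24·100 = 1961, so m = 1961/628.
Then b = (100 − 24·(1961/628))/7 = 562/157.

m = 3.1226, b = 3.5796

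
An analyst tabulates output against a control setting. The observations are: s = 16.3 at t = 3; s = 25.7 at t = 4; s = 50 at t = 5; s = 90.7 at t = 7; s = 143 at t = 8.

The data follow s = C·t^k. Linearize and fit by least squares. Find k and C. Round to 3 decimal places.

Linearized form: ln s = k·ln t + ln C. From the 5 transformed points,
Σln t = 8.1197, Σ(ln t)² = 13.8297, Σln s = 19.4201, Σln t·ln s = 32.9544.
Normal system: [[13.8297, 8.1197]; [8.1197, 5]]·[k, ln C]ᵀ = [32.9544, 19.4201]ᵀ.
Solving (det = 3.2190): k = 2.20157, ln C = 0.30880, so C = exp(0.30880) = 1.36179.

k = 2.202, C = 1.362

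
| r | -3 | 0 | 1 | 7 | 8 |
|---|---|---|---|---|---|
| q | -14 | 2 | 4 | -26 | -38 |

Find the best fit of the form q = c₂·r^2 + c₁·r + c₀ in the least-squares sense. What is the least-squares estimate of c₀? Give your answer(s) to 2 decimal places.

c₀ = 2.23

Forming AᵀA = [[6579, 829, 123]; [829, 123, 13]; [123, 13, 5]] and Aᵀq = [-3828, -440, -72]ᵀ gives AᵀA·[c₂, c₁, c₀]ᵀ = Aᵀq.
Solving the 3×3 system (Gaussian elimination) gives c₂ = -34213/36038, c₁ = 93171/36038, c₀ = 40224/18019.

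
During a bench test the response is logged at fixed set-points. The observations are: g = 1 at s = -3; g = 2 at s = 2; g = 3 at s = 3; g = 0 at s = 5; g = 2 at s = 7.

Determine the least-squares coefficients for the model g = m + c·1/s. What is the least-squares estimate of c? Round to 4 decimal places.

Normal-equation sums: Σ1 = 5, Σ1/s = 59/70, Σ1/s·1/s = 23489/44100.
For Xᵀg: Σg = 8, Σ1/s·g = 41/21.
Normal equations: [[5, 59/70]; [59/70, 23489/44100]]·[m, c]ᵀ = [8, 41/21]ᵀ.
Determinant 5·(23489/44100) − (59/70)² = 21529/11025.
m = (8·(23489/44100) − (59/70)·(41/21))/(21529/11025) = 57671/43058; c = (5·(41/21) − (59/70)·8)/(21529/11025) = 33285/21529.

c = 1.5461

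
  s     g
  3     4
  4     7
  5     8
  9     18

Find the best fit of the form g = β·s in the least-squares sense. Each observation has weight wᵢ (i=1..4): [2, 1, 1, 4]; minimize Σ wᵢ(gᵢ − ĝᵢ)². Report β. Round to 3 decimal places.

β = 1.932

Forming MᵀWM = [[383]] and MᵀWg = [740]ᵀ gives MᵀWM·[β]ᵀ = MᵀWg.
Hence β = 740 / 383 ≈ 1.93211.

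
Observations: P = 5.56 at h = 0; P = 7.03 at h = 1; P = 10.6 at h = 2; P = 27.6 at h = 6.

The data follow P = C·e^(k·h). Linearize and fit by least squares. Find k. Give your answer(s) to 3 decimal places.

Linearized form: ln P = k·h + ln C. From the 4 transformed points,
Over the data: Σh = 9.0000, Σ(h)² = 41.0000, Σln P = 9.3445, Σh·ln P = 26.5788.
Normal system: [[41.0000, 9.0000]; [9.0000, 4]]·[k, ln C]ᵀ = [26.5788, 9.3445]ᵀ.
Solving (det = 83.0000): k = 0.26765, ln C = 1.73390.

k = 0.268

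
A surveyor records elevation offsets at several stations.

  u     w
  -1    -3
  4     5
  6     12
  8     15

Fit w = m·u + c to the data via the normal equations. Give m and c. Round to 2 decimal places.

Compute the Gram sums: Σu·u = 117, Σu = 17, Σ1 = 4.
Moment sums: Σu·w = 215, Σw = 29.
Normal equations: [[117, 17]; [17, 4]]·[m, c]ᵀ = [215, 29]ᵀ.
Eliminating c: 4·(row 1) − 17·(row 2) gives 179·m = 4·215 − 17·29 = 367, so m = 367/179.
Then c = (29 − 17·(367/179))/4 = -262/179.

m = 2.05, c = -1.46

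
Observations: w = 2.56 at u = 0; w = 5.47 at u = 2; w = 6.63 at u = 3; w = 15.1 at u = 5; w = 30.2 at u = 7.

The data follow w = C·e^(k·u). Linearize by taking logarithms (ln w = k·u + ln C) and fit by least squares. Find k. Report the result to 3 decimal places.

Taking logs, ln w = k·u + ln C, so regress ln w on u.
AᵀA = [[87.0000, 17.0000]; [17.0000, 5]], rhs = [46.5017, 10.6534]ᵀ  (here Σu = 17.0000, Σ(u)² = 87.0000, Σln w = 10.6534, Σu·ln w = 46.5017).
Slope k = (n·Σu·ln w − Σu·Σln w)/(n·Σ(u)² − (Σu)²) = (5·46.5017 − 17.0000·10.6534)/146.0000 = 0.35206; ln C = (Σln w − k·Σu)/n = 0.93369.

k = 0.352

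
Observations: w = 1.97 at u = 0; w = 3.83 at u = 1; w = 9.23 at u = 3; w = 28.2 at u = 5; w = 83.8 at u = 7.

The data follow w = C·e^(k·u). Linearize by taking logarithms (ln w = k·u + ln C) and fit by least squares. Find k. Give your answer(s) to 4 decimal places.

Let Y = ln w. Fitting Y = k·u + ln C by least squares:
Σu = 16.0000, Σ(u)² = 84.0000, Σln w = 12.0111, Σu·ln w = 55.7059.
Normal system: [[84.0000, 16.0000]; [16.0000, 5]]·[k, ln C]ᵀ = [55.7059, 12.0111]ᵀ.
Slope k = (n·Σu·ln w − Σu·Σln w)/(n·Σ(u)² − (Σu)²) = (5·55.7059 − 16.0000·12.0111)/164.0000 = 0.52653; ln C = (Σln w − k·Σu)/n = 0.71731.

k = 0.5265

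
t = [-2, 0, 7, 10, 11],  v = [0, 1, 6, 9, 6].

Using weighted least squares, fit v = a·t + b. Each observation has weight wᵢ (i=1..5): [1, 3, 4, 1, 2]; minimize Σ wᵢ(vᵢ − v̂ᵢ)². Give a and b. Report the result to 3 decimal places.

Compute the Gram sums: Σwᵢ·t·t = 542, Σwᵢ·t = 58, Σwᵢ·1 = 11.
Moment sums: Σwᵢ·t·v = 390, Σwᵢ·v = 48.
So XᵀWX·[a, b]ᵀ = XᵀWv: [[542, 58]; [58, 11]]·[a, b]ᵀ = [390, 48]ᵀ.
det = 542·11 − 58² = 2598.
a = (390·11 − 58·48)/2598 = 251/433; b = (542·48 − 58·390)/2598 = 566/433.

a = 0.580, b = 1.307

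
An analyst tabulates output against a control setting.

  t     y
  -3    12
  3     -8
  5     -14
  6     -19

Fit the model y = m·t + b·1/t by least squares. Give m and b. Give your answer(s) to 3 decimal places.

m = -2.927, b = -3.189

Entries of AᵀA: Σt·t = 79, Σt·1/t = 4, Σ1/t·1/t = 29/100.
Moment sums: Σt·y = -244, Σ1/t·y = -379/30.
Normal equations: [[79, 4]; [4, 29/100]]·[m, b]ᵀ = [-244, -379/30]ᵀ.
det = 79·(29/100) − 4² = 691/100.
m = ((-244)·(29/100) − 4·(-379/30))/(691/100) = -6068/2073; b = (79·(-379/30) − 4·(-244))/(691/100) = -6610/2073.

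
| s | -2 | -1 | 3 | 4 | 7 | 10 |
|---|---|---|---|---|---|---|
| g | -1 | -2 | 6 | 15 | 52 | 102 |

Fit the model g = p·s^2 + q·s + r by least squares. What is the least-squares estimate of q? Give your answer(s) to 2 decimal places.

q = 0.65

XᵀX·[p, q, r]ᵀ = Xᵀg reads: 12755·p + 1425·q + 179·r = 13036;  1425·p + 179·q + 21·r = 1466;  179·p + 21·q + 6·r = 172.
(Σs^2·s^2 = 12755, Σs^2·s = 1425, Σs^2 = 179, Σs·s = 179, Σs = 21, Σ1 = 6, Σs^2·g = 13036, Σs·g = 1466, Σg = 172.)
Row-reducing yields p = 432115/433988, q = 283619/433988, r = -360777/108497.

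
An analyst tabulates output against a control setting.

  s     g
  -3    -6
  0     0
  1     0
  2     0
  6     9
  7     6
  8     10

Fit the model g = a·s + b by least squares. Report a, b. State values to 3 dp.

a = 1.370, b = -1.396

With design matrix A, AᵀA = [[163, 21]; [21, 7]] and Aᵀg = [194, 19]ᵀ.
Determinant 163·7 − 21² = 700.
a = (194·7 − 21·19)/700 = 137/100; b = (163·19 − 21·194)/700 = -977/700.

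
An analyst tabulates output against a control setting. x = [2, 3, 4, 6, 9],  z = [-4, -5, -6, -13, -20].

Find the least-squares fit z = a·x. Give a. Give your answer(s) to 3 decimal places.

Setting ∂/∂a … = 0 gives: 146·a = -305.
(Σx·x = 146, Σx·z = -305.)
Hence a = -305 / 146 ≈ -2.08904.

a = -2.089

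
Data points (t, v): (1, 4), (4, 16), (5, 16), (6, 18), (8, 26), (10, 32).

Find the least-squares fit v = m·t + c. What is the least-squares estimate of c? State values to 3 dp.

c = 1.514

From the data, Σt·t = 242, Σt = 34, Σ1 = 6.
And Σt·v = 784, Σv = 112.
Normal equations: [[242, 34]; [34, 6]]·[m, c]ᵀ = [784, 112]ᵀ.
Δ = 242·6 − 34² = 296.
m = (784·6 − 34·112)/296 = 112/37; c = (242·112 − 34·784)/296 = 56/37.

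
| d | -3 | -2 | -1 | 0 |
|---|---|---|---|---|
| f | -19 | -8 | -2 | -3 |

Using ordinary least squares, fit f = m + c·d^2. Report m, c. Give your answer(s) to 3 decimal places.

m = -1.357, c = -1.898

From the data, Σ1 = 4, Σd^2 = 14, Σd^2·d^2 = 98.
And Σf = -32, Σd^2·f = -205.
So AᵀA·[m, c]ᵀ = Aᵀf: [[4, 14]; [14, 98]]·[m, c]ᵀ = [-32, -205]ᵀ.
Determinant 4·98 − 14² = 196.
m = ((-32)·98 − 14·(-205))/196 = -19/14; c = (4·(-205) − 14·(-32))/196 = -93/49.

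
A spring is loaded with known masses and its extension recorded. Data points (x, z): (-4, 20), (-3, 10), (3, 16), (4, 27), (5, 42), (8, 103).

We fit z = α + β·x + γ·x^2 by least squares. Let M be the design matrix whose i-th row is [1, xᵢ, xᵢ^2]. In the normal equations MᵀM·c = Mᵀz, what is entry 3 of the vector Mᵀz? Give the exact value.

Entry 3 ↔ basis x^2, so (Mᵀz)_{3} = Σᵢ (x^2)·zᵢ = (16)·(20) + (9)·(10) + (9)·(16) + (16)·(27) + (25)·(42) + (64)·(103) = 8628.

8628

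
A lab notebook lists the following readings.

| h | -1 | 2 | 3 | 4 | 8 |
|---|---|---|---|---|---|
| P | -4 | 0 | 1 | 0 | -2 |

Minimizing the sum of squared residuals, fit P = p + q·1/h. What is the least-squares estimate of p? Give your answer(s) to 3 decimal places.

p = -1.125

From the data, Σ1 = 5, Σ1/h = 5/24, Σ1/h·1/h = 829/576.
Moment sums: ΣP = -5, Σ1/h·P = 49/12.
Normal equations: [[5, 5/24]; [5/24, 829/576]]·[p, q]ᵀ = [-5, 49/12]ᵀ.
Δ = 5·(829/576) − (5/24)² = 515/72.
p = ((-5)·(829/576) − (5/24)·(49/12))/(515/72) = -9/8; q = (5·(49/12) − (5/24)·(-5))/(515/72) = 3.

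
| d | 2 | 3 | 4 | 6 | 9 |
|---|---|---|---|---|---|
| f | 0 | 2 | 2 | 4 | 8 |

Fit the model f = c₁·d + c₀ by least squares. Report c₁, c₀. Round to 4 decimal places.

c₁ = 1.0779, c₀ = -1.9740

Sums needed: Σd·d = 146, Σd = 24, Σ1 = 5.
Moment sums: Σd·f = 110, Σf = 16.
AᵀA·[c₁, c₀]ᵀ = Aᵀf becomes [[146, 24]; [24, 5]]·[c₁, c₀]ᵀ = [110, 16]ᵀ.
Determinant 146·5 − 24² = 154.
c₁ = (110·5 − 24·16)/154 = 83/77; c₀ = (146·16 − 24·110)/154 = -152/77.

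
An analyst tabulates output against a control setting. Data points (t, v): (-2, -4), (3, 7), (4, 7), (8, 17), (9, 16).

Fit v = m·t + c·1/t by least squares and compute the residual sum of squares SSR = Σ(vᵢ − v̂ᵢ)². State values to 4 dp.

SSR = 6.0080

Compute the Gram sums: Σt·t = 174, Σt·1/t = 5, Σ1/t·1/t = 2341/5184.
Right-hand side: Σt·v = 337, Σ1/t·v = 719/72.
Normal equations: [[174, 5]; [5, 2341/5184]]·[m, c]ᵀ = [337, 719/72]ᵀ.
det = 174·(2341/5184) − 5² = 46289/864.
m = (337·(2341/5184) − 5·(719/72))/(46289/864) = 530077/277734; c = (174·(719/72) − 5·337)/(46289/864) = 45432/46289.
Residuals: 42757/138867, 87681/92578, -122159/138867, 223394/138867, -119079/92578; SSR = 1668623/277734.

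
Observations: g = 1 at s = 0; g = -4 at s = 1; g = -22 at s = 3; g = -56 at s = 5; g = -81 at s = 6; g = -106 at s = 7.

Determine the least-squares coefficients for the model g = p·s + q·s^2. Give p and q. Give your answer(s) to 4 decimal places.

Compute the Gram sums: Σs·s = 120, Σs·s^2 = 712, Σs^2·s^2 = 4404.
Right-hand side: Σs·g = -1578, Σs^2·g = -9712.
AᵀA·[p, q]ᵀ = Aᵀg becomes [[120, 712]; [712, 4404]]·[p, q]ᵀ = [-1578, -9712]ᵀ.
Determinant 120·4404 − 712² = 21536.
p = ((-1578)·4404 − 712·(-9712))/21536 = -4321/2692; q = (120·(-9712) − 712·(-1578))/21536 = -2619/1346.

p = -1.6051, q = -1.9458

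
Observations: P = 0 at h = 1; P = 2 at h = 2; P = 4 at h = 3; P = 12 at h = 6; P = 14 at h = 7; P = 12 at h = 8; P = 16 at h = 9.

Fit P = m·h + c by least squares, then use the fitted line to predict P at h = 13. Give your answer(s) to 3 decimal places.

The normal system MᵀM·[m, c]ᵀ = MᵀP is [[244, 36]; [36, 7]]·[m, c]ᵀ = [426, 60]ᵀ.
Δ = 244·7 − 36² = 412.
m = (426·7 − 36·60)/412 = 411/206; c = (244·60 − 36·426)/412 = -174/103.
At h = 13: P̂ = (411/206)·(13) + (-174/103)·(1) = 4995/206.

P̂ = 24.248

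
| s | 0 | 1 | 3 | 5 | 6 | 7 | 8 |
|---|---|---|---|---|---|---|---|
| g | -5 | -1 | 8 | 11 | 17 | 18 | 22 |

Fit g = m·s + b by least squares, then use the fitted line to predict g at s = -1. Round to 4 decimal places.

Entries of AᵀA: Σs·s = 184, Σs = 30, Σ1 = 7.
Moment sums: Σs·g = 482, Σg = 70.
Δ = 184·7 − 30² = 388.
m = (482·7 − 30·70)/388 = 637/194; b = (184·70 − 30·482)/388 = -395/97.
At s = -1: ĝ = (637/194)·(-1) + (-395/97)·(1) = -1427/194.

ĝ = -7.3557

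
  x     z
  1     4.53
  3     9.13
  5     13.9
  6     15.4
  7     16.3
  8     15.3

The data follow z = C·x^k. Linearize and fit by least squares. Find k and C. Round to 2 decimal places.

k = 0.64, C = 4.62

Linearized form: ln z = k·ln x + ln C. From the 6 transformed points,
Over the data: Σln x = 8.5252, Σ(ln x)² = 15.1183, Σln z = 14.6076, Σln x·ln z = 22.6686.
Normal system: [[15.1183, 8.5252]; [8.5252, 6]]·[k, ln C]ᵀ = [22.6686, 14.6076]ᵀ.
Solving (det = 18.0313): k = 0.63666, ln C = 1.52999, so C = exp(1.52999) = 4.61812.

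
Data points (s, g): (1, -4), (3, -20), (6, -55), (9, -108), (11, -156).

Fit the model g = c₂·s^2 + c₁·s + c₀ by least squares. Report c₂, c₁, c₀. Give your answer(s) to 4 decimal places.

c₂ = -1.0000, c₁ = -3.0588, c₀ = -0.6471

Compute the Gram sums: Σs^2·s^2 = 22580, Σs^2·s = 2304, Σs^2 = 248, Σs·s = 248, Σs = 30, Σ1 = 5.
For Aᵀg: Σs^2·g = -29788, Σs·g = -3082, Σg = -343.
Inverting the 3×3 Gram matrix, [c₂, c₁, c₀]ᵀ = [-1, -52/17, -11/17]ᵀ.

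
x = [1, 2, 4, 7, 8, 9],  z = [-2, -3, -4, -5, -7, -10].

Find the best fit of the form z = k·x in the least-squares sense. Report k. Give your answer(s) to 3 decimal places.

k = -0.953

AᵀA·[k]ᵀ = Aᵀz reads: 215·k = -205.
k = (-205)/215 = -0.953488.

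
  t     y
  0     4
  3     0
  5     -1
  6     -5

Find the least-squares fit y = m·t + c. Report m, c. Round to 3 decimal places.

Entries of MᵀM: Σt·t = 70, Σt = 14, Σ1 = 4.
And Σt·y = -35, Σy = -2.
MᵀM·[m, c]ᵀ = Mᵀy becomes [[70, 14]; [14, 4]]·[m, c]ᵀ = [-35, -2]ᵀ.
Δ = 70·4 − 14² = 84.
m = ((-35)·4 − 14·(-2))/84 = -4/3; c = (70·(-2) − 14·(-35))/84 = 25/6.

m = -1.333, c = 4.167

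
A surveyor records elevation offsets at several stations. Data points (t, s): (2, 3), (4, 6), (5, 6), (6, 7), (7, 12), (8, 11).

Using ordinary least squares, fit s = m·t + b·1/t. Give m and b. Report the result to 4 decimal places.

m = 1.4148, b = -0.0792

With design matrix M, MᵀM = [[194, 6]; [6, 293749/705600]] and Mᵀs = [274, 7103/840]ᵀ.
Δ = 194·(293749/705600) − 6² = 15792853/352800.
m = (274·(293749/705600) − 6·(7103/840))/(15792853/352800) = 22344053/15792853; b = (194·(7103/840) − 6·274)/(15792853/352800) = -1250760/15792853.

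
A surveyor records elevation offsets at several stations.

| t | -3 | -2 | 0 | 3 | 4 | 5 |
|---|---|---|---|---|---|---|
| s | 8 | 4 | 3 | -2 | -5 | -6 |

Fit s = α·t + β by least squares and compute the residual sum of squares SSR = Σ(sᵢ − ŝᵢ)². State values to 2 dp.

Normal-equation sums: Σt·t = 63, Σt = 7, Σ1 = 6.
And Σt·s = -88, Σs = 2.
So XᵀX·[α, β]ᵀ = Xᵀs: [[63, 7]; [7, 6]]·[α, β]ᵀ = [-88, 2]ᵀ.
Eliminating β: 6·(row 1) − 7·(row 2) gives 329·α = 6·(-88) − 7·2 = -542, so α = -542/329.
Then β = (2 − 7·(-542/329))/6 = 106/47.
Residuals: 264/329, -510/329, 35/47, 226/329, -219/329, -6/329; SSR = 1486/329.

SSR = 4.52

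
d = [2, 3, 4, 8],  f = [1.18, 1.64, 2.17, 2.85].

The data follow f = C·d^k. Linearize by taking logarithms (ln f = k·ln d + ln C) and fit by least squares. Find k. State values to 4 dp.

Let Y = ln f. Fitting Y = k·ln d + ln C by least squares:
AᵀA = [[7.9333, 5.2575]; [5.2575, 4]], rhs = [3.9100, 2.4823]ᵀ  (here Σln d = 5.2575, Σ(ln d)² = 7.9333, Σln f = 2.4823, Σln d·ln f = 3.9100).
Solving (det = 4.0919): k = 0.63289, ln C = -0.21129.

k = 0.6329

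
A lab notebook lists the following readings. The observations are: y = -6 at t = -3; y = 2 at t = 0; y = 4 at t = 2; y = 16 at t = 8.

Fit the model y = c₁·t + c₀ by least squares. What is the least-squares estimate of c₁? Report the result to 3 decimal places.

c₁ = 1.946

Compute the Gram sums: Σt·t = 77, Σt = 7, Σ1 = 4.
And Σt·y = 154, Σy = 16.
MᵀM·[c₁, c₀]ᵀ = Mᵀy becomes [[77, 7]; [7, 4]]·[c₁, c₀]ᵀ = [154, 16]ᵀ.
Determinant 77·4 − 7² = 259.
c₁ = (154·4 − 7·16)/259 = 72/37; c₀ = (77·16 − 7·154)/259 = 22/37.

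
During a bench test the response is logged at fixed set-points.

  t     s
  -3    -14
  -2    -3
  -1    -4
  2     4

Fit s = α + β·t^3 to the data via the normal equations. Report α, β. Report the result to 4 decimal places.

α = -0.8769, β = 0.4819

The normal equations are: 4·α + (-28)·β = -17;  (-28)·α + 858·β = 438.
Determinant 4·858 − (-28)² = 2648.
α = ((-17)·858 − (-28)·438)/2648 = -1161/1324; β = (4·438 − (-28)·(-17))/2648 = 319/662.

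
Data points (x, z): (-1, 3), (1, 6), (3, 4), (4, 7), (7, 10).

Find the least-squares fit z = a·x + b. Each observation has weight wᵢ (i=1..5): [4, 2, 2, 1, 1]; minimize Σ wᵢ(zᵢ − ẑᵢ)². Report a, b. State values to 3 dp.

Normal-equation sums: Σwᵢ·x·x = 89, Σwᵢ·x = 15, Σwᵢ·1 = 10.
And Σwᵢ·x·z = 122, Σwᵢ·z = 49.
det = 89·10 − 15² = 665.
a = (122·10 − 15·49)/665 = 97/133; b = (89·49 − 15·122)/665 = 2531/665.

a = 0.729, b = 3.806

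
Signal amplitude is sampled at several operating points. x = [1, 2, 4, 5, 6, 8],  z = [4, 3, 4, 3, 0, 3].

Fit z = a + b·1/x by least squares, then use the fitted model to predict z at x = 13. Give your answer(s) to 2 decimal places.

ẑ = 2.24

Sums needed: Σ1 = 6, Σ1/x = 269/120, Σ1/x·1/x = 20101/14400.
Right-hand side: Σz = 17, Σ1/x·z = 299/40.
Eliminating b: (20101/14400)·(row 1) − (269/120)·(row 2) gives (9649/2880)·a = (20101/14400)·17 − (269/120)·(299/40) = 12553/1800, so a = 100424/48245.
Then b = ((299/40) − (269/120)·(100424/48245))/(20101/14400) = 19416/9649.
At x = 13: ẑ = (100424/48245)·(1) + (19416/9649)·(1/13) = 1402592/627185.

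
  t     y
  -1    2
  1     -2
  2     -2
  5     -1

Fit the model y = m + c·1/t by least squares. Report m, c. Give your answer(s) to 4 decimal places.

m = -0.3725, c = -2.1569

Entries of AᵀA: Σ1 = 4, Σ1/t = 7/10, Σ1/t·1/t = 229/100.
And Σy = -3, Σ1/t·y = -26/5.
AᵀA·[m, c]ᵀ = Aᵀy becomes [[4, 7/10]; [7/10, 229/100]]·[m, c]ᵀ = [-3, -26/5]ᵀ.
Eliminating c: (229/100)·(row 1) − (7/10)·(row 2) gives (867/100)·m = (229/100)·(-3) − (7/10)·(-26/5) = -323/100, so m = -19/51.
Then c = ((-26/5) − (7/10)·(-19/51))/(229/100) = -110/51.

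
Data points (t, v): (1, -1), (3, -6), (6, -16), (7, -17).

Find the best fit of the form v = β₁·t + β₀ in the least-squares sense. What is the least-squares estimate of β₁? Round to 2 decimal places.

Setting ∂/∂β₁ … = 0 gives: 95·β₁ + 17·β₀ = -234;  17·β₁ + 4·β₀ = -40.
Eliminating β₀: 4·(row 1) − 17·(row 2) gives 91·β₁ = 4·(-234) − 17·(-40) = -256, so β₁ = -256/91.
Then β₀ = ((-40) − 17·(-256/91))/4 = 178/91.

β₁ = -2.81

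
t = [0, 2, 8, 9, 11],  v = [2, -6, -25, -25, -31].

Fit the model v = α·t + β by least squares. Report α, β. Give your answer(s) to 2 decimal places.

α = -2.98, β = 0.87

Compute the Gram sums: Σt·t = 270, Σt = 30, Σ1 = 5.
For Aᵀv: Σt·v = -778, Σv = -85.
So AᵀA·[α, β]ᵀ = Aᵀv: [[270, 30]; [30, 5]]·[α, β]ᵀ = [-778, -85]ᵀ.
Determinant 270·5 − 30² = 450.
α = ((-778)·5 − 30·(-85))/450 = -134/45; β = (270·(-85) − 30·(-778))/450 = 13/15.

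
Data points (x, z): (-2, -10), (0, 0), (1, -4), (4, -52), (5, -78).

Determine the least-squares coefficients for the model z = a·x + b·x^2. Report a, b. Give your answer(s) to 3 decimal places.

a = -1.015, b = -2.941

AᵀA·[a, b]ᵀ = Aᵀz reads: 46·a + 182·b = -582;  182·a + 898·b = -2826.
(Σx·x = 46, Σx·x^2 = 182, Σx^2·x^2 = 898, Σx·z = -582, Σx^2·z = -2826.)
det = 46·898 − 182² = 8184.
a = ((-582)·898 − 182·(-2826))/8184 = -346/341; b = (46·(-2826) − 182·(-582))/8184 = -1003/341.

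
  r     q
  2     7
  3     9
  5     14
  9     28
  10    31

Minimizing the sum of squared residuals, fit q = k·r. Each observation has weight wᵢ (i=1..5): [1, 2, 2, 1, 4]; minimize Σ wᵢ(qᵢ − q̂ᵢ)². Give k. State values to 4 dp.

k = 3.0741

Normal-equation sums: Σwᵢ·r·r = 553.
For AᵀWq: Σwᵢ·r·q = 1700.
k = 1700/553 = 3.07414.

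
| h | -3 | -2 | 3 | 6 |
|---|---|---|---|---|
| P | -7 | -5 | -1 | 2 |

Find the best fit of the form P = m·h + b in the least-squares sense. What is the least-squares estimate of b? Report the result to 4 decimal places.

Normal-equation sums: Σh·h = 58, Σh = 4, Σ1 = 4.
Right-hand side: Σh·P = 40, ΣP = -11.
XᵀX·[m, b]ᵀ = XᵀP becomes [[58, 4]; [4, 4]]·[m, b]ᵀ = [40, -11]ᵀ.
det = 58·4 − 4² = 216.
m = (40·4 − 4·(-11))/216 = 17/18; b = (58·(-11) − 4·40)/216 = -133/36.

b = -3.6944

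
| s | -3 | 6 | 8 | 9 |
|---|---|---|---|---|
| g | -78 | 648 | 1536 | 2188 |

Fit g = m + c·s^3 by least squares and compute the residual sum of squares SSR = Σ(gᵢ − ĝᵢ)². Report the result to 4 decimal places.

SSR = 4.1455

Sums needed: Σ1 = 4, Σs^3 = 1430, Σs^3·s^3 = 840970.
For Xᵀg: Σg = 4294, Σs^3·g = 2523558.
Normal equations: [[4, 1430]; [1430, 840970]]·[m, c]ᵀ = [4294, 2523558]ᵀ.
Determinant 4·840970 − 1430² = 1318980.
m = (4294·840970 − 1430·2523558)/1318980 = 9374/5073; c = (4·2523558 − 1430·4294)/1318980 = 988453/329745.
Residuals: 358811/329745, -440398/329745, -69642/109915, 290513/329745; SSR = 1366946/329745.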